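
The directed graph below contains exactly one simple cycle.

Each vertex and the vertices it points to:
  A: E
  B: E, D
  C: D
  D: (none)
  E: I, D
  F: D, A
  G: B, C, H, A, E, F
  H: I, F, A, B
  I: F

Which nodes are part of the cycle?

DFS with gray/black marking from F:
F gray
  D gray
  D black
  A gray
    E gray
      I gray
        I→F: F is gray → back edge
Back edge closes the cycle F → A → E → I → F; its vertices are {A, E, F, I}.

A, E, F, I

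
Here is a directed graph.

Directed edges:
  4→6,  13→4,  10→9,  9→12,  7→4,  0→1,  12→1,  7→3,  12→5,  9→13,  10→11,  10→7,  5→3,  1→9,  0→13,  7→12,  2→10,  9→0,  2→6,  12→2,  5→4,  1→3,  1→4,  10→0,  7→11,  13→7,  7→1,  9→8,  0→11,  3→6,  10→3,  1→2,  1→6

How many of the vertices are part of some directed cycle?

A vertex is on a directed cycle iff it belongs to a strongly connected component of size ≥ 2 (or has a self-loop).
The vertices on cycles are {0, 1, 2, 7, 9, 10, 12, 13} — 8 in total.

8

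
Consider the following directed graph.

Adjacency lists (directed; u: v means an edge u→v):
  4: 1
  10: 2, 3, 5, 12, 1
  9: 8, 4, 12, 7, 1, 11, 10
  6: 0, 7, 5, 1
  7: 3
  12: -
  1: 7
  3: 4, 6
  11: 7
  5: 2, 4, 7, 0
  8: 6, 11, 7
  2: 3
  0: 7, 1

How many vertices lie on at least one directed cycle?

8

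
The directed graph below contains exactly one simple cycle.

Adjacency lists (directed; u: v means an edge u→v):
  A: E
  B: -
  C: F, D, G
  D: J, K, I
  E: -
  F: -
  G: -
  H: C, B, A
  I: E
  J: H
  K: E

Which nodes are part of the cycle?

C, D, H, J

DFS with gray/black marking from H:
H gray
  C gray
    F gray
    F black
    D gray
      J gray
        J→H: H is gray → back edge
Back edge closes the cycle H → C → D → J → H; its vertices are {C, D, H, J}.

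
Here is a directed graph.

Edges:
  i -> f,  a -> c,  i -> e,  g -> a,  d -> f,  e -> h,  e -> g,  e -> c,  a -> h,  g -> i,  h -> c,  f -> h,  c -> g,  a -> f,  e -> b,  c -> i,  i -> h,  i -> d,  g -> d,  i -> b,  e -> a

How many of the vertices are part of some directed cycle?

8

A vertex is on a directed cycle iff it belongs to a strongly connected component of size ≥ 2 (or has a self-loop).
The vertices on cycles are {a, c, d, e, f, g, h, i} — 8 in total.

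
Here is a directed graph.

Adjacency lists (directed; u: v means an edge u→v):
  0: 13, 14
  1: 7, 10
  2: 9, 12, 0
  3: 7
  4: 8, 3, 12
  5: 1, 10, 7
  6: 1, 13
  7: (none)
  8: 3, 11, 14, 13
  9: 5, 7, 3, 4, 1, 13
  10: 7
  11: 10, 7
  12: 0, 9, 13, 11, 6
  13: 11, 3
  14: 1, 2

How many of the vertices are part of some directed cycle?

7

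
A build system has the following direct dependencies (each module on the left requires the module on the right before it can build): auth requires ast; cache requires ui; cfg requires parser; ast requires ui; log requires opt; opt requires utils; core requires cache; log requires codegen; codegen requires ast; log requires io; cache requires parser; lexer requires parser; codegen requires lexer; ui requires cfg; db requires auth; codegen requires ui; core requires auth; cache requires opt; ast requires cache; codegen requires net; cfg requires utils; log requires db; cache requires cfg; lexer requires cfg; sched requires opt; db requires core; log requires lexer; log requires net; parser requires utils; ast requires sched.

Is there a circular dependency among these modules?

No

DFS with white/gray/black marking, starting from db:
db gray
  auth gray
    ast gray
      ui gray
        cfg gray
          parser gray
            utils gray
            utils black
          parser black
          cfg→utils: utils black — skip
        cfg black
      ui black
      cache gray
        cache→ui: ui black — skip
        opt gray
          opt→utils: utils black — skip
        opt black
        cache→parser: parser black — skip
        cache→cfg: cfg black — skip
      cache black
      sched gray
        sched→opt: opt black — skip
      sched black
    ast black
  auth black
  core gray
    core→cache: cache black — skip
    core→auth: auth black — skip
  core black
db black
io gray
io black
log gray
  lexer gray
    lexer→cfg: cfg black — skip
    lexer→parser: parser black — skip
  lexer black
  log→opt: opt black — skip
  log→io: io black — skip
  net gray
  net black
  codegen gray
    codegen→ui: ui black — skip
    codegen→ast: ast black — skip
    codegen→lexer: lexer black — skip
    codegen→net: net black — skip
  codegen black
  log→db: db black — skip
log black
Every edge goes to a white or black vertex — no back edge, so the graph is acyclic.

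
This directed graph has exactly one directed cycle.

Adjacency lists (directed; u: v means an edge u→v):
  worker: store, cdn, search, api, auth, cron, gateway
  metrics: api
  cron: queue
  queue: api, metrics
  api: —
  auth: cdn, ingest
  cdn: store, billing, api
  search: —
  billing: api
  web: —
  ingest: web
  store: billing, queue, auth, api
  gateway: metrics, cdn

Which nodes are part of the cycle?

DFS with gray/black marking from store:
store gray
  billing gray
    api gray
    api black
  billing black
  queue gray
    queue→api: api black — skip
    metrics gray
      metrics→api: api black — skip
    metrics black
  queue black
  auth gray
    cdn gray
      cdn→store: store is gray → back edge
Back edge closes the cycle store → auth → cdn → store; its vertices are {cdn, auth, store}.

cdn, auth, store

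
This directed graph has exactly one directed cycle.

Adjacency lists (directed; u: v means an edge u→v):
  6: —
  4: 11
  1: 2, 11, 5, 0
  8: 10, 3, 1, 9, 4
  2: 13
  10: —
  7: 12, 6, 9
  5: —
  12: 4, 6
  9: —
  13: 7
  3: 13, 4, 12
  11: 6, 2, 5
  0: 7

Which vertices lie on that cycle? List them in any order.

2, 4, 7, 11, 12, 13

DFS with gray/black marking from 11:
11 gray
  6 gray
  6 black
  2 gray
    13 gray
      7 gray
        12 gray
          4 gray
            4→11: 11 is gray → back edge
Back edge closes the cycle 11 → 2 → 13 → 7 → 12 → 4 → 11; its vertices are {2, 4, 7, 11, 12, 13}.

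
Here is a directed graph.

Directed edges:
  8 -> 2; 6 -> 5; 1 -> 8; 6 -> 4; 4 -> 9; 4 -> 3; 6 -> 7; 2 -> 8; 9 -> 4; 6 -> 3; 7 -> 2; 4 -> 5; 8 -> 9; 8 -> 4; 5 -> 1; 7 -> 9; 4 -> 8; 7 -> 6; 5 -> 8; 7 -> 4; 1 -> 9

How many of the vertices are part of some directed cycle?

A vertex is on a directed cycle iff it belongs to a strongly connected component of size ≥ 2 (or has a self-loop).
The vertices on cycles are {1, 2, 4, 5, 6, 7, 8, 9} — 8 in total.

8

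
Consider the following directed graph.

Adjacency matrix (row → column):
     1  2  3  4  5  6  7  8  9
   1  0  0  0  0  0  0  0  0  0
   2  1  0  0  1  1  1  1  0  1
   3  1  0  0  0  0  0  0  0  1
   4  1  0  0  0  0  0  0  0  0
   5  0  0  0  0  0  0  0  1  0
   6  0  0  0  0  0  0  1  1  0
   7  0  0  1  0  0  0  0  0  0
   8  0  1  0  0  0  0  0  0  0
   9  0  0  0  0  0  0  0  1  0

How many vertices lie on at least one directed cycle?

7

A vertex is on a directed cycle iff it belongs to a strongly connected component of size ≥ 2 (or has a self-loop).
The vertices on cycles are {2, 3, 5, 6, 7, 8, 9} — 7 in total.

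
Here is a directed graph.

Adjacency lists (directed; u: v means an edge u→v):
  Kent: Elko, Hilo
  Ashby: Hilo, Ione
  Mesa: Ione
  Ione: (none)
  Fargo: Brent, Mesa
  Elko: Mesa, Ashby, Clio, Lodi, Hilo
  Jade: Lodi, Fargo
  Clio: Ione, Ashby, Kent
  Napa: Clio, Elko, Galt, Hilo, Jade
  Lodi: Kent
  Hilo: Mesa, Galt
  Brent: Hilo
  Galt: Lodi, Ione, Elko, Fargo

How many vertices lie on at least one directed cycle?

A vertex is on a directed cycle iff it belongs to a strongly connected component of size ≥ 2 (or has a self-loop).
The vertices on cycles are {Clio, Elko, Galt, Hilo, Kent, Lodi, Ashby, Brent, Fargo} — 9 in total.

9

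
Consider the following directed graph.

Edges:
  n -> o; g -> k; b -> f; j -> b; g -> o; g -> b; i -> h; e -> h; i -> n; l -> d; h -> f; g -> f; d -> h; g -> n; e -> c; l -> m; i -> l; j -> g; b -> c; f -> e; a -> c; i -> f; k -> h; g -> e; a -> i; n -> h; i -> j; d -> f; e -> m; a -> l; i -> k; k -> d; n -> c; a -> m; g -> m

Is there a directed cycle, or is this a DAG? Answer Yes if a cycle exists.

Yes

DFS with white/gray/black marking, starting from b:
b gray
  f gray
    e gray
      h gray
        h→f: f is gray → back edge
Back edge found, so a cycle exists: f → e → h → f.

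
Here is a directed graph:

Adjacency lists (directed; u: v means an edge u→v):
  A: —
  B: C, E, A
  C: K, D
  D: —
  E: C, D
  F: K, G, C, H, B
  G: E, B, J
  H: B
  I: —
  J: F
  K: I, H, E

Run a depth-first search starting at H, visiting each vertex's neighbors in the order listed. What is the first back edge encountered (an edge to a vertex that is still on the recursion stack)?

K->H

DFS from H (visiting each vertex's neighbors in the order listed); mark gray on enter, black on exit:
H gray
  B gray
    C gray
      K gray
        I gray
        I black
        K→H: H is gray → back edge
First back edge: K → H.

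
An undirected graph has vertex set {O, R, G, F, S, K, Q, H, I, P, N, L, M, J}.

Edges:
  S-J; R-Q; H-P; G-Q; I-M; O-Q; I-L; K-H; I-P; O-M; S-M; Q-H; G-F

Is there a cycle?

DFS, tracking each vertex's parent; an edge to a visited non-parent vertex closes a cycle.
Start from I:
visit I (parent –)
  visit L (parent I)
    L–I: parent, skip
  visit P (parent I)
    visit H (parent P)
      visit Q (parent H)
        visit R (parent Q)
          R–Q: parent, skip
        visit G (parent Q)
          G–Q: parent, skip
          visit F (parent G)
            F–G: parent, skip
        visit O (parent Q)
          O–Q: parent, skip
          visit M (parent O)
            M–I: I visited and ≠ parent → cycle
Cycle: I – P – H – Q – O – M – I.

Yes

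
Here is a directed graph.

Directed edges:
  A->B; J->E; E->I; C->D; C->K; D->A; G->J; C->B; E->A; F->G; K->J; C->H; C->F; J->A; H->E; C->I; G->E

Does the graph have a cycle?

No

DFS with white/gray/black marking, starting from D:
D gray
  A gray
    B gray
    B black
  A black
D black
C gray
  K gray
    J gray
      E gray
        E→A: A black — skip
        I gray
        I black
      E black
      J→A: A black — skip
    J black
  K black
  H gray
    H→E: E black — skip
  H black
  C→D: D black — skip
  C→I: I black — skip
  C→B: B black — skip
  F gray
    G gray
      G→E: E black — skip
      G→J: J black — skip
    G black
  F black
C black
Every edge goes to a white or black vertex — no back edge, so the graph is acyclic.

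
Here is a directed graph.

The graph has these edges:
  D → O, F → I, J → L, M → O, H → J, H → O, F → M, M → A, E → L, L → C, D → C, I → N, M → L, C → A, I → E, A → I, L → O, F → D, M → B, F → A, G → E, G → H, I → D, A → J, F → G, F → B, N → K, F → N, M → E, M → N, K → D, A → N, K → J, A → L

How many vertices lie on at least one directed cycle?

9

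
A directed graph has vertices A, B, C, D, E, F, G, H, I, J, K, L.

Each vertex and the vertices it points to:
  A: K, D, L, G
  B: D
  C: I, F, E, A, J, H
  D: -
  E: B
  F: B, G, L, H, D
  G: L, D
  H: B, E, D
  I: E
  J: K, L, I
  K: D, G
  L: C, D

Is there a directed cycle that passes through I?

No

I lies on a cycle iff there is a path from I back to itself.
Exploring from I, it never reaches itself; equivalently, its strongly connected component is a singleton.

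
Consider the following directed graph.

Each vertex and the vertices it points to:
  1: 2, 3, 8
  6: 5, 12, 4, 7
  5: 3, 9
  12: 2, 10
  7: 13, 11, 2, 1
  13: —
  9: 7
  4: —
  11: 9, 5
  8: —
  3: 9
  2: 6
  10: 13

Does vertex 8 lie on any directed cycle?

No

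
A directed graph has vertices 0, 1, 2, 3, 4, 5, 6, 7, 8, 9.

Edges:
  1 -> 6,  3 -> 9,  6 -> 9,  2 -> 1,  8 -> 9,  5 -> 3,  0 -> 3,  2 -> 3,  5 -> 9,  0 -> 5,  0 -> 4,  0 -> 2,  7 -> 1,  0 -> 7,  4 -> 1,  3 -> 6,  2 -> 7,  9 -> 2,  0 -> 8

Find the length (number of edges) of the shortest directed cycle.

For each vertex v, BFS finds the shortest path from v back to v.
The shortest such closed walk is 2 → 3 → 9 → 2, length 3.

3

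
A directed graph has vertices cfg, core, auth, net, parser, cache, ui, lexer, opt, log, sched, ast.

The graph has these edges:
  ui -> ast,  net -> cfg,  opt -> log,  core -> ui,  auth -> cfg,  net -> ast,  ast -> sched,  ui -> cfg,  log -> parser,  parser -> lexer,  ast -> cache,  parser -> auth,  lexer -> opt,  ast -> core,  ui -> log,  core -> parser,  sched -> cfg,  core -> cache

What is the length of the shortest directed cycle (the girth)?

3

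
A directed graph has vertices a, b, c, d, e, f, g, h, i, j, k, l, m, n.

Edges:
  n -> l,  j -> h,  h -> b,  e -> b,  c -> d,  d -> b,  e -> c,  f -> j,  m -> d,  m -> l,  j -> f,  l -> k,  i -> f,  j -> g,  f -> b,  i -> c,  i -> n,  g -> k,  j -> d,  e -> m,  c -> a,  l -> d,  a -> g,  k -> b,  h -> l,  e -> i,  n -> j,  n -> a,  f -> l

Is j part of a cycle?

Yes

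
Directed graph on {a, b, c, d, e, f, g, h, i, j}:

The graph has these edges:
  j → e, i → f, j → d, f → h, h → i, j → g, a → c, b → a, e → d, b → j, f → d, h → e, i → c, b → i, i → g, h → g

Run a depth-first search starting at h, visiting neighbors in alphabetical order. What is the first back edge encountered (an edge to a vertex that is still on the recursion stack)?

DFS from h (visiting neighbors in alphabetical order); mark gray on enter, black on exit:
h gray
  e gray
    d gray
    d black
  e black
  g gray
  g black
  i gray
    c gray
    c black
    f gray
      f→d: d black — skip
      f→h: h is gray → back edge
First back edge: f → h.

f→h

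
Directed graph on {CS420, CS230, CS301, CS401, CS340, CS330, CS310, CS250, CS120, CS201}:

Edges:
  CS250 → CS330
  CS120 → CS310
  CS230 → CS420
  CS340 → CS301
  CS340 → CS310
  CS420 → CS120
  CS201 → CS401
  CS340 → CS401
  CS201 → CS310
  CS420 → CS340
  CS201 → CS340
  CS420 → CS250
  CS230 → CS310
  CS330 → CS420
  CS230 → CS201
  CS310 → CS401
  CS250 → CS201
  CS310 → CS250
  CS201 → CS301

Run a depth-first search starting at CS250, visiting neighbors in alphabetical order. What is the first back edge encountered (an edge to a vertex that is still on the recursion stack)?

CS310->CS250

DFS from CS250 (visiting neighbors in alphabetical order); mark gray on enter, black on exit:
CS250 gray
  CS201 gray
    CS301 gray
    CS301 black
    CS310 gray
      CS310→CS250: CS250 is gray → back edge
First back edge: CS310 → CS250.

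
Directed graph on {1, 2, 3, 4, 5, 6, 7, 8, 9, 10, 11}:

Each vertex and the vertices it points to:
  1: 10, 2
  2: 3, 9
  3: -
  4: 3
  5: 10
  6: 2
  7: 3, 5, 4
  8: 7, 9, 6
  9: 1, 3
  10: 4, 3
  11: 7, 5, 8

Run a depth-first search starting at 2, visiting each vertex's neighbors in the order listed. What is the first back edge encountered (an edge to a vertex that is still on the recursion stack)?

DFS from 2 (visiting each vertex's neighbors in the order listed); mark gray on enter, black on exit:
2 gray
  3 gray
  3 black
  9 gray
    1 gray
      10 gray
        4 gray
          4→3: 3 black — skip
        4 black
        10→3: 3 black — skip
      10 black
      1→2: 2 is gray → back edge
First back edge: 1 → 2.

1->2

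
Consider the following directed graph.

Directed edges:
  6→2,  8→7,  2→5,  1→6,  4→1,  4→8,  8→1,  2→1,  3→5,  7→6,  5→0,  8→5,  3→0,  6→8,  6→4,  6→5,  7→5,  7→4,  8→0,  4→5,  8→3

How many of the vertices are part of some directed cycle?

A vertex is on a directed cycle iff it belongs to a strongly connected component of size ≥ 2 (or has a self-loop).
The vertices on cycles are {1, 2, 4, 6, 7, 8} — 6 in total.

6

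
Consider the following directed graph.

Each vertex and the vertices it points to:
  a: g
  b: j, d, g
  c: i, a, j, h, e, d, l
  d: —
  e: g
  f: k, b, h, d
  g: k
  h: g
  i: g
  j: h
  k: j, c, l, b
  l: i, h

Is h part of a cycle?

Yes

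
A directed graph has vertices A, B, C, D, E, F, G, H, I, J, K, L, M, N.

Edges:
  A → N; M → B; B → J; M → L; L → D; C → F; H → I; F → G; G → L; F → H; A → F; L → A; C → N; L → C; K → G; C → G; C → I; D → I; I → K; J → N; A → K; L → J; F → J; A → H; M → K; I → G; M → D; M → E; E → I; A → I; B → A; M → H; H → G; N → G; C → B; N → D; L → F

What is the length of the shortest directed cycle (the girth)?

For each vertex v, BFS finds the shortest path from v back to v.
The shortest such closed walk is L → F → G → L, length 3.

3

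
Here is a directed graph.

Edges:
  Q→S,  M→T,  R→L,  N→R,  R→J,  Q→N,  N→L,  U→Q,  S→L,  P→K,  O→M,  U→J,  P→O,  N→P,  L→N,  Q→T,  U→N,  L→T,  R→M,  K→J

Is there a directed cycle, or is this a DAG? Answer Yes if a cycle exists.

DFS with white/gray/black marking, starting from P:
P gray
  K gray
    J gray
    J black
  K black
  O gray
    M gray
      T gray
      T black
    M black
  O black
P black
L gray
  N gray
    N→L: L is gray → back edge
Back edge found, so a cycle exists: L → N → L.

Yes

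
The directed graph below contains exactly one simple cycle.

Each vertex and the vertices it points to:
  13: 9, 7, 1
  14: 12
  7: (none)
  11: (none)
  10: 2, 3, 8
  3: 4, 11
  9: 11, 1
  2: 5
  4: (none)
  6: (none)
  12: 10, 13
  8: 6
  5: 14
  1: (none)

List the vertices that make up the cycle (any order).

DFS with gray/black marking from 12:
12 gray
  10 gray
    2 gray
      5 gray
        14 gray
          14→12: 12 is gray → back edge
Back edge closes the cycle 12 → 10 → 2 → 5 → 14 → 12; its vertices are {2, 5, 10, 12, 14}.

2, 5, 10, 12, 14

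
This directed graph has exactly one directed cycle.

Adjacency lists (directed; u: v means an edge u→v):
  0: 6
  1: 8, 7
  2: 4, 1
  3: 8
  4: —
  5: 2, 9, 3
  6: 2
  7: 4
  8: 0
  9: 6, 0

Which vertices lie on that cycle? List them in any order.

DFS with gray/black marking from 2:
2 gray
  4 gray
  4 black
  1 gray
    8 gray
      0 gray
        6 gray
          6→2: 2 is gray → back edge
Back edge closes the cycle 2 → 1 → 8 → 0 → 6 → 2; its vertices are {0, 1, 2, 6, 8}.

0, 1, 2, 6, 8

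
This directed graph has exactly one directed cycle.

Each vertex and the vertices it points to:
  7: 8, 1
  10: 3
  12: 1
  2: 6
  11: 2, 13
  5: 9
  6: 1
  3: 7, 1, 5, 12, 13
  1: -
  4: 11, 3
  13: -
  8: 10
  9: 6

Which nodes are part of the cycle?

DFS with gray/black marking from 3:
3 gray
  7 gray
    8 gray
      10 gray
        10→3: 3 is gray → back edge
Back edge closes the cycle 3 → 7 → 8 → 10 → 3; its vertices are {3, 7, 8, 10}.

3, 7, 8, 10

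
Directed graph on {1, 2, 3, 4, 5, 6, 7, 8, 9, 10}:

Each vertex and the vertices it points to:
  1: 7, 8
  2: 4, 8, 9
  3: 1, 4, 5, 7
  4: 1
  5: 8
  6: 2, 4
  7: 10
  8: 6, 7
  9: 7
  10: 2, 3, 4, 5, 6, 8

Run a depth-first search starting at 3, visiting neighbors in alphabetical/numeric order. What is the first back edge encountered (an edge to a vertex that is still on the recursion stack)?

DFS from 3 (visiting neighbors in alphabetical/numeric order); mark gray on enter, black on exit:
3 gray
  1 gray
    7 gray
      10 gray
        2 gray
          4 gray
            4→1: 1 is gray → back edge
First back edge: 4 → 1.

4->1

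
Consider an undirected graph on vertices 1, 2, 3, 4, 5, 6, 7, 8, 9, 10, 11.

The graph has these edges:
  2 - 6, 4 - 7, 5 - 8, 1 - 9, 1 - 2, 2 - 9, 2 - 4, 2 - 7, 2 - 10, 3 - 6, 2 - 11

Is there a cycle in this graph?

DFS, tracking each vertex's parent; an edge to a visited non-parent vertex closes a cycle.
Start from 3:
visit 3 (parent –)
  visit 6 (parent 3)
    visit 2 (parent 6)
      visit 4 (parent 2)
        visit 7 (parent 4)
          7–4: parent, skip
          7–2: 2 visited and ≠ parent → cycle
Cycle: 2 – 4 – 7 – 2.

Yes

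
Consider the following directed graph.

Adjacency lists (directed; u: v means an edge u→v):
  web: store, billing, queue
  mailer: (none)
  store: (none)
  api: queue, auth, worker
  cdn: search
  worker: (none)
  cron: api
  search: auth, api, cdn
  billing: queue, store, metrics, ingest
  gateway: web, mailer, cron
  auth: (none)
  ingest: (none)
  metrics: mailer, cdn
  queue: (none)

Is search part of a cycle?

search is on a cycle iff search can reach itself via ≥1 edge.
search → cdn → search — yes.

Yes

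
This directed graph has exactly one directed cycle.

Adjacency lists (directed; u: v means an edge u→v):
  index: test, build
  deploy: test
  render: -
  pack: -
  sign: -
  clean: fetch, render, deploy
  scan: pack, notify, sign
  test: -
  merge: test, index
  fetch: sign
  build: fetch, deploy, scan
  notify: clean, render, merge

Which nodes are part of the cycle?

scan, build, index, merge, notify

DFS with gray/black marking from notify:
notify gray
  clean gray
    fetch gray
      sign gray
      sign black
    fetch black
    render gray
    render black
    deploy gray
      test gray
      test black
    deploy black
  clean black
  notify→render: render black — skip
  merge gray
    merge→test: test black — skip
    index gray
      index→test: test black — skip
      build gray
        build→fetch: fetch black — skip
        build→deploy: deploy black — skip
        scan gray
          pack gray
          pack black
          scan→notify: notify is gray → back edge
Back edge closes the cycle notify → merge → index → build → scan → notify; its vertices are {scan, build, index, merge, notify}.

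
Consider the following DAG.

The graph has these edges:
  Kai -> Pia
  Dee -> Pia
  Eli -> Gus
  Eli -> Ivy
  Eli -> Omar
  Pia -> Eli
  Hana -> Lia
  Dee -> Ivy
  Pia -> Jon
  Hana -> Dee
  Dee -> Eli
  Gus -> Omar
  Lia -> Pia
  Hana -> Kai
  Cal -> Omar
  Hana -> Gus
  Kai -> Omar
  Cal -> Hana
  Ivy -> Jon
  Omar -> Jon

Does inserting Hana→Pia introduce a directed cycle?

No

Adding Hana→Pia creates a cycle iff Pia can already reach Hana.
Explore from Pia: no path reaches Hana. The graph stays acyclic.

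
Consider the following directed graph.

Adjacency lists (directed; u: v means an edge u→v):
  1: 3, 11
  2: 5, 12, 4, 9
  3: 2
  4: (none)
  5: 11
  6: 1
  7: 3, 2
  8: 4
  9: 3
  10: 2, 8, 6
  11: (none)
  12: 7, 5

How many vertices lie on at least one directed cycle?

5

A vertex is on a directed cycle iff it belongs to a strongly connected component of size ≥ 2 (or has a self-loop).
The vertices on cycles are {2, 3, 7, 9, 12} — 5 in total.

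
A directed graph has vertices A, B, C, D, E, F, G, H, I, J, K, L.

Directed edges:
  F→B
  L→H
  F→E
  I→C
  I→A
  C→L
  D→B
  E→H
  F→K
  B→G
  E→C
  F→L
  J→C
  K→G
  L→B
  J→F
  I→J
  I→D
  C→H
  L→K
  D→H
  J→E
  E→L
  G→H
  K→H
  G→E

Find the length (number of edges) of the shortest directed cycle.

4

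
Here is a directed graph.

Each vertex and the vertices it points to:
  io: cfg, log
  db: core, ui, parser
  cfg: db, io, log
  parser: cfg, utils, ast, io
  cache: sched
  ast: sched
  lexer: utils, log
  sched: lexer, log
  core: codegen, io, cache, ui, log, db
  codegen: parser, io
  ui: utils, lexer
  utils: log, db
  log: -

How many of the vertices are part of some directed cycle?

12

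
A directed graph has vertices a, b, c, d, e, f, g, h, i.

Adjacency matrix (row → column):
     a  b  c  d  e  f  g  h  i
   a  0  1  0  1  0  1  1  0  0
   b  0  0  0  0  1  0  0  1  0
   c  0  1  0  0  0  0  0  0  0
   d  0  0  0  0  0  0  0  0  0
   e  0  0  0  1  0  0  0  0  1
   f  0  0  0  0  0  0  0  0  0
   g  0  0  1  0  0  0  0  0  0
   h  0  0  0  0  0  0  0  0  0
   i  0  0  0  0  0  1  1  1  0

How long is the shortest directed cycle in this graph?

For each vertex v, BFS finds the shortest path from v back to v.
The shortest such closed walk is b → e → i → g → c → b, length 5.

5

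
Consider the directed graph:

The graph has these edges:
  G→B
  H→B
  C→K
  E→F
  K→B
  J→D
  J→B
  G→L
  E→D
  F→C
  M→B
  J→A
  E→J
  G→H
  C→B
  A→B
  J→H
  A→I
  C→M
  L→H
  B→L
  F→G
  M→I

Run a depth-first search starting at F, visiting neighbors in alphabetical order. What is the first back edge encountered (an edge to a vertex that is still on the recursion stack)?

H->B

DFS from F (visiting neighbors in alphabetical order); mark gray on enter, black on exit:
F gray
  C gray
    B gray
      L gray
        H gray
          H→B: B is gray → back edge
First back edge: H → B.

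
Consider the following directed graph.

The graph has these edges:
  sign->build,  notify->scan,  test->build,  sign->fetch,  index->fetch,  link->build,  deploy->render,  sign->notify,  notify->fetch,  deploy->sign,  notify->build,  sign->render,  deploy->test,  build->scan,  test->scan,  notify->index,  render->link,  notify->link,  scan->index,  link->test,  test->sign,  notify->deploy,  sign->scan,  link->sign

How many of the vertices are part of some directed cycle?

6

A vertex is on a directed cycle iff it belongs to a strongly connected component of size ≥ 2 (or has a self-loop).
The vertices on cycles are {link, sign, test, deploy, notify, render} — 6 in total.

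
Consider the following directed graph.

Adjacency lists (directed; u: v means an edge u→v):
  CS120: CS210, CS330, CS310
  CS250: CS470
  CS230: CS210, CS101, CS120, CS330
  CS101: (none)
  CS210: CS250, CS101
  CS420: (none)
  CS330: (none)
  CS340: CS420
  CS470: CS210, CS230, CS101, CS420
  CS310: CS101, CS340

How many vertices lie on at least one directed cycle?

5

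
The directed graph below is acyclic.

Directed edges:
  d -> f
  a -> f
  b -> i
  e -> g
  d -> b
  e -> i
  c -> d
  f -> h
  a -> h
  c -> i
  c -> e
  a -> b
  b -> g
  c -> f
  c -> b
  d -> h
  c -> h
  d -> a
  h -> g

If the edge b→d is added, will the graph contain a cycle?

Yes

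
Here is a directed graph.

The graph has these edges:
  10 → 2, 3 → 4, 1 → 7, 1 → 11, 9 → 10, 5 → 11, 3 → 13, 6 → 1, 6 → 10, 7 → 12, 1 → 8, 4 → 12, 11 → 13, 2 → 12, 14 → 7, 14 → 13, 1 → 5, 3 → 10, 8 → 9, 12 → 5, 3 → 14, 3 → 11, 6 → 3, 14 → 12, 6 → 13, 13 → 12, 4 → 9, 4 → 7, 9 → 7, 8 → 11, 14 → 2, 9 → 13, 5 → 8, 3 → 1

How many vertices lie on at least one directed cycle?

9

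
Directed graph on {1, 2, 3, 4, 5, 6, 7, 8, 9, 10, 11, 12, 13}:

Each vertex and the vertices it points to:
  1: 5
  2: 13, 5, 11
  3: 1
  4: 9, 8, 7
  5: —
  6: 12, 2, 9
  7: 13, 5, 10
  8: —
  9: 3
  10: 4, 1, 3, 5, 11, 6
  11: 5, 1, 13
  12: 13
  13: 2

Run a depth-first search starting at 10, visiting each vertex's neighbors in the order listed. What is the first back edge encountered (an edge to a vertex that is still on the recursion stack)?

DFS from 10 (visiting each vertex's neighbors in the order listed); mark gray on enter, black on exit:
10 gray
  4 gray
    9 gray
      3 gray
        1 gray
          5 gray
          5 black
        1 black
      3 black
    9 black
    8 gray
    8 black
    7 gray
      13 gray
        2 gray
          2→13: 13 is gray → back edge
First back edge: 2 → 13.

2->13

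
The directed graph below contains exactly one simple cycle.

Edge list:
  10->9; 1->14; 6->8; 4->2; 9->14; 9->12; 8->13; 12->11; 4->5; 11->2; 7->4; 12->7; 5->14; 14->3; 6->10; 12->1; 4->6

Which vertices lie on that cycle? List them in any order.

4, 6, 7, 9, 10, 12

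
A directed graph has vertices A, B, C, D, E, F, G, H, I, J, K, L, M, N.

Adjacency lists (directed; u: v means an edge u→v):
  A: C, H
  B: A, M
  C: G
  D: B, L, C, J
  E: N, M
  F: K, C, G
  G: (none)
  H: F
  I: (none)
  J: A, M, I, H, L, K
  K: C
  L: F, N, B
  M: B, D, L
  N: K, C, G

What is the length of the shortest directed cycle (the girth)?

For each vertex v, BFS finds the shortest path from v back to v.
The shortest such closed walk is M → B → M, length 2.

2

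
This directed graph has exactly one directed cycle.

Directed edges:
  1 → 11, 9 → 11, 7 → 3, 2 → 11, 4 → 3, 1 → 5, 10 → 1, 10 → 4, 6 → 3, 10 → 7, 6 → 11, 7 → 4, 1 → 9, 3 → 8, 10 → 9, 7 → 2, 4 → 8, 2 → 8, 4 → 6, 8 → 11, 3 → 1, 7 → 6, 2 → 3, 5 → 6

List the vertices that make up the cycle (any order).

DFS with gray/black marking from 1:
1 gray
  11 gray
  11 black
  9 gray
    9→11: 11 black — skip
  9 black
  5 gray
    6 gray
      3 gray
        3→1: 1 is gray → back edge
Back edge closes the cycle 1 → 5 → 6 → 3 → 1; its vertices are {1, 3, 5, 6}.

1, 3, 5, 6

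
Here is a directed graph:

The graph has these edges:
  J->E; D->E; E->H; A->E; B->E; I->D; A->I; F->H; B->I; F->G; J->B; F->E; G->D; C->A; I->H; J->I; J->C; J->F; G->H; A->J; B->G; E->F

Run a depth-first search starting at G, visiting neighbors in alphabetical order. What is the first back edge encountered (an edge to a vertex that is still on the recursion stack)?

F→E

DFS from G (visiting neighbors in alphabetical order); mark gray on enter, black on exit:
G gray
  D gray
    E gray
      F gray
        F→E: E is gray → back edge
First back edge: F → E.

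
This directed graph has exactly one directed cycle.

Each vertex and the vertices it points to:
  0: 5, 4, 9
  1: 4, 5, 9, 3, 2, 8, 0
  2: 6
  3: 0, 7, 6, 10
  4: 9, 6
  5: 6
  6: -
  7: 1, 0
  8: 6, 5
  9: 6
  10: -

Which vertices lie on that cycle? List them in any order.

1, 3, 7

DFS with gray/black marking from 3:
3 gray
  0 gray
    5 gray
      6 gray
      6 black
    5 black
    4 gray
      9 gray
        9→6: 6 black — skip
      9 black
      4→6: 6 black — skip
    4 black
    0→9: 9 black — skip
  0 black
  7 gray
    1 gray
      1→4: 4 black — skip
      1→5: 5 black — skip
      1→9: 9 black — skip
      1→3: 3 is gray → back edge
Back edge closes the cycle 3 → 7 → 1 → 3; its vertices are {1, 3, 7}.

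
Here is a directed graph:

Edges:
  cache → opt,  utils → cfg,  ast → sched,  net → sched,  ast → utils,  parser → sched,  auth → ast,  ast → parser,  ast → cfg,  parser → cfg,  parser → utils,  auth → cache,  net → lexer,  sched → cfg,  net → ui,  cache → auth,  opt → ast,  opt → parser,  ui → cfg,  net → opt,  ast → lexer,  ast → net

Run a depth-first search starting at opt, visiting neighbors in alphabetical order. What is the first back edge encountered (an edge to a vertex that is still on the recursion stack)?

net→opt

DFS from opt (visiting neighbors in alphabetical order); mark gray on enter, black on exit:
opt gray
  ast gray
    cfg gray
    cfg black
    lexer gray
    lexer black
    net gray
      net→lexer: lexer black — skip
      net→opt: opt is gray → back edge
First back edge: net → opt.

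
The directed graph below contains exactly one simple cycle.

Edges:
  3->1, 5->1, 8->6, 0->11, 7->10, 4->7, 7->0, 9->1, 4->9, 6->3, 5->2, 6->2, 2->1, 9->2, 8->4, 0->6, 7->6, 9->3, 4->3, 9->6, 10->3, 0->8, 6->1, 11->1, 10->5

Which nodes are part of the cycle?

DFS with gray/black marking from 7:
7 gray
  0 gray
    6 gray
      2 gray
        1 gray
        1 black
      2 black
      3 gray
        3→1: 1 black — skip
      3 black
      6→1: 1 black — skip
    6 black
    8 gray
      8→6: 6 black — skip
      4 gray
        4→3: 3 black — skip
        4→7: 7 is gray → back edge
Back edge closes the cycle 7 → 0 → 8 → 4 → 7; its vertices are {0, 4, 7, 8}.

0, 4, 7, 8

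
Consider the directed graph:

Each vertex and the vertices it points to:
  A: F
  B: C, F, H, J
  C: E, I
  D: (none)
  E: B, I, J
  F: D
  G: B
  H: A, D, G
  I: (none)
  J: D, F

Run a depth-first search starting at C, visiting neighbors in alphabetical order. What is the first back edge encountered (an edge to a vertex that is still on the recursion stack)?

B->C

DFS from C (visiting neighbors in alphabetical order); mark gray on enter, black on exit:
C gray
  E gray
    B gray
      B→C: C is gray → back edge
First back edge: B → C.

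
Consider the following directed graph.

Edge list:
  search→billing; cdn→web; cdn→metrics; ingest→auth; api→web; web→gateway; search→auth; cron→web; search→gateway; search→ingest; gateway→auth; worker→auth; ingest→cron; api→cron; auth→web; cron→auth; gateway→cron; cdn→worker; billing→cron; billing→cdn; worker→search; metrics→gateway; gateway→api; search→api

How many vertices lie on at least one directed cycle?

A vertex is on a directed cycle iff it belongs to a strongly connected component of size ≥ 2 (or has a self-loop).
The vertices on cycles are {api, cdn, web, auth, cron, search, worker, billing, gateway} — 9 in total.

9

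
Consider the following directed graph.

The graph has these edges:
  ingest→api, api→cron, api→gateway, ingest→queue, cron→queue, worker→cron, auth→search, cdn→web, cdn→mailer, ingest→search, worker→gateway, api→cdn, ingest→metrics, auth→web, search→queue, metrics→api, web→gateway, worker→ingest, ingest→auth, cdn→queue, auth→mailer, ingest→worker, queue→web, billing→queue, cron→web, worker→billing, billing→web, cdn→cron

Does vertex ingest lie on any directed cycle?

ingest is on a cycle iff ingest can reach itself via ≥1 edge.
ingest → worker → ingest — yes.

Yes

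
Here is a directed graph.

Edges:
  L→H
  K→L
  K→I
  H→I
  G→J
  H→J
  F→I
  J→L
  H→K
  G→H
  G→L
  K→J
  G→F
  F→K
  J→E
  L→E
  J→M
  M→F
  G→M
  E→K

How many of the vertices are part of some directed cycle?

7

A vertex is on a directed cycle iff it belongs to a strongly connected component of size ≥ 2 (or has a self-loop).
The vertices on cycles are {E, F, H, J, K, L, M} — 7 in total.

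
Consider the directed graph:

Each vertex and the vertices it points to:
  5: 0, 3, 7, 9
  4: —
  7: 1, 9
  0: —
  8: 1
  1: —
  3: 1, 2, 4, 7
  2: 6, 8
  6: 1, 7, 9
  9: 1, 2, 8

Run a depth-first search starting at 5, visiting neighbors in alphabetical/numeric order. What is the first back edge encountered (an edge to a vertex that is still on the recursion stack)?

9->2

DFS from 5 (visiting neighbors in alphabetical/numeric order); mark gray on enter, black on exit:
5 gray
  0 gray
  0 black
  3 gray
    1 gray
    1 black
    2 gray
      6 gray
        6→1: 1 black — skip
        7 gray
          7→1: 1 black — skip
          9 gray
            9→1: 1 black — skip
            9→2: 2 is gray → back edge
First back edge: 9 → 2.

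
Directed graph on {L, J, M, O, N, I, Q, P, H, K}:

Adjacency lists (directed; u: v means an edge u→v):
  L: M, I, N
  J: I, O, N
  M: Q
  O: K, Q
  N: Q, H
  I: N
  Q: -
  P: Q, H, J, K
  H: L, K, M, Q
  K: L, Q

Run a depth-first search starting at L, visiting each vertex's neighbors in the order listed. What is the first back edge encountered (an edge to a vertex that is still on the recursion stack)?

DFS from L (visiting each vertex's neighbors in the order listed); mark gray on enter, black on exit:
L gray
  M gray
    Q gray
    Q black
  M black
  I gray
    N gray
      N→Q: Q black — skip
      H gray
        H→L: L is gray → back edge
First back edge: H → L.

H→L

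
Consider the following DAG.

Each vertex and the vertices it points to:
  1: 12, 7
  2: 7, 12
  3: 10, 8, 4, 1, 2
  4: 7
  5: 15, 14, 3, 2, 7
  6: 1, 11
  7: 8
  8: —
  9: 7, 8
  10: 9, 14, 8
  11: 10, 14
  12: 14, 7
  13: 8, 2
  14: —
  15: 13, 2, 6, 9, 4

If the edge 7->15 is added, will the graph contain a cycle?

Yes

Adding 7→15 creates a cycle iff 15 can already reach 7.
Path from 15: 15 → 4 → 7.
So 15 → … → 7 → 15 is a cycle.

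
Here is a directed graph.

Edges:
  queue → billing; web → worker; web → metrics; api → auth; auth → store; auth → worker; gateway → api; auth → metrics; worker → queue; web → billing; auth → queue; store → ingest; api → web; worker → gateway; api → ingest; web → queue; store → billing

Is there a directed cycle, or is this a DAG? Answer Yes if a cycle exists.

DFS with white/gray/black marking, starting from gateway:
gateway gray
  api gray
    ingest gray
    ingest black
    auth gray
      store gray
        store→ingest: ingest black — skip
        billing gray
        billing black
      store black
      metrics gray
      metrics black
      queue gray
        queue→billing: billing black — skip
      queue black
      worker gray
        worker→queue: queue black — skip
        worker→gateway: gateway is gray → back edge
Back edge found, so a cycle exists: gateway → api → auth → worker → gateway.

Yes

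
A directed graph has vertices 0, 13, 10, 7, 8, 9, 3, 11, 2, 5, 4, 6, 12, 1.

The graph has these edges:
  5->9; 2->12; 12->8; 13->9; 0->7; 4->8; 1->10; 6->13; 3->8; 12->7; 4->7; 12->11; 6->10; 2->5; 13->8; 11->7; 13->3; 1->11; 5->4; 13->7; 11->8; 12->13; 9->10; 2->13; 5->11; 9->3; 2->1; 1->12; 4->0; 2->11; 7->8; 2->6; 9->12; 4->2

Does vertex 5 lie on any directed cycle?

Yes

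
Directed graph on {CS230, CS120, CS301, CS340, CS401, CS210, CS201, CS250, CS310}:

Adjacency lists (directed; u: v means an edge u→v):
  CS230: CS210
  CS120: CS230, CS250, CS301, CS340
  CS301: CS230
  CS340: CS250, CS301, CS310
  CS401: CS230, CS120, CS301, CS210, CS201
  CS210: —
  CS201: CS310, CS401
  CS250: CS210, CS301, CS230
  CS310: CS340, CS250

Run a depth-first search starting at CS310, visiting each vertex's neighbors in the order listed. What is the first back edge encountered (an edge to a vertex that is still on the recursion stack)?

CS340->CS310

DFS from CS310 (visiting each vertex's neighbors in the order listed); mark gray on enter, black on exit:
CS310 gray
  CS340 gray
    CS250 gray
      CS210 gray
      CS210 black
      CS301 gray
        CS230 gray
          CS230→CS210: CS210 black — skip
        CS230 black
      CS301 black
      CS250→CS230: CS230 black — skip
    CS250 black
    CS340→CS301: CS301 black — skip
    CS340→CS310: CS310 is gray → back edge
First back edge: CS340 → CS310.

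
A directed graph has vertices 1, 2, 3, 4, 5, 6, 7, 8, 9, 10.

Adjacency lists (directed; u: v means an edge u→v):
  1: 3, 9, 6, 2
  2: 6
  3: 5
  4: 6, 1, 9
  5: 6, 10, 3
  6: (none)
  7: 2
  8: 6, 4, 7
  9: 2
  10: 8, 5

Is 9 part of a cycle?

No

9 lies on a cycle iff there is a path from 9 back to itself.
Exploring from 9, it never reaches itself; equivalently, its strongly connected component is a singleton.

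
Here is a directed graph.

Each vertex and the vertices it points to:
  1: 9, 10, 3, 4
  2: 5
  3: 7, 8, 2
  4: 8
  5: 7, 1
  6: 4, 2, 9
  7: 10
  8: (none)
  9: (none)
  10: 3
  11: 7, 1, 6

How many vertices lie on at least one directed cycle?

A vertex is on a directed cycle iff it belongs to a strongly connected component of size ≥ 2 (or has a self-loop).
The vertices on cycles are {1, 2, 3, 5, 7, 10} — 6 in total.

6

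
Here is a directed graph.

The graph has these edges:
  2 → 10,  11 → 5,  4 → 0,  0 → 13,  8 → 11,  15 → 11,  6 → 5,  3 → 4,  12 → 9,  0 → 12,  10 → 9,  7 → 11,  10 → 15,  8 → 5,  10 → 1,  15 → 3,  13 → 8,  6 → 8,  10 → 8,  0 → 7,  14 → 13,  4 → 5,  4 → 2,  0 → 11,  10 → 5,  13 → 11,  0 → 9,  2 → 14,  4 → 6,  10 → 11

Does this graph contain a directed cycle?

Yes

DFS with white/gray/black marking, starting from 12:
12 gray
  9 gray
  9 black
12 black
8 gray
  11 gray
    5 gray
    5 black
  11 black
  8→5: 5 black — skip
8 black
1 gray
1 black
2 gray
  14 gray
    13 gray
      13→11: 11 black — skip
      13→8: 8 black — skip
    13 black
  14 black
  10 gray
    10→8: 8 black — skip
    15 gray
      15→11: 11 black — skip
      3 gray
        4 gray
          4→2: 2 is gray → back edge
Back edge found, so a cycle exists: 2 → 10 → 15 → 3 → 4 → 2.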